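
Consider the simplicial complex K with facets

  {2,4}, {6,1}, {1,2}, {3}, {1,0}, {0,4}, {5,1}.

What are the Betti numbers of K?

b_0 = 2, b_1 = 1.

K has 7 vertices, 6 edges.
rank ∂_0 = 0, rank ∂_1 = 5 ⇒ b_0 = 7 − 0 − 5 = 2; all invariant factors of ∂_1 are 1 so no torsion. So H_0 = Z^2.
rank ∂_1 = 5, rank ∂_2 = 0 ⇒ b_1 = 6 − 5 − 0 = 1. So H_1 = Z.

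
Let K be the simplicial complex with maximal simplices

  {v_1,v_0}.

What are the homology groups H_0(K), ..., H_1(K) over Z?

H_0 = Z,  H_1 = 0.

Order the vertices as v_0 < v_1. Listing each simplex with vertices in this order, K has dimension 1 with simplices:

  0-simplices (2): [v_0], [v_1]
  1-simplices (1): [v_0,v_1]

giving chain groups C_0 ≅ Z^2, C_1 ≅ Z^1.

The boundary map ∂_1: C_1 → C_0 sends each edge [p,q] (with p < q) to q − p.
The resulting 2×1 matrix has rank 1, and its Smith normal form has invariant factors (1).

Reading off H_k = ker ∂_k / im ∂_{k+1}:

  H_0: rank C_0 − rank ∂_1 = 2 − 1 = 1, and the invariant factors of ∂_1 are all 1, so H_0 = Z.
  H_1: rank ker ∂_1 − rank ∂_2 = (1 − 1) − 0 = 0, and there is no ∂_2, so H_1 = 0.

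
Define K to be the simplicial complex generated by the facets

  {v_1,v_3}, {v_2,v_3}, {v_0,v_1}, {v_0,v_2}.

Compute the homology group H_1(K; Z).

H_1 ≅ Z.

We work with the vertex ordering v_0 < v_1 < v_2 < v_3. The simplices of K, each written with vertices in increasing order, are:

  0-simplices (4): [v_0], [v_1], [v_2], [v_3]
  1-simplices (4): [v_0,v_1], [v_0,v_2], [v_1,v_3], [v_2,v_3]

Hence C_0 ≅ Z^4, C_1 ≅ Z^4.

The boundary map ∂_1: C_1 → C_0 is given by ∂[p,q] = [q] − [p]. For instance
  ∂[v_0,v_1] = [v_1] − [v_0].
This gives a 4×4 integer matrix of rank 3; reducing to Smith normal form yields diagonal entries (1,1,1).

Now H_k = ker ∂_k / im ∂_{k+1}, so:

  H_1: rank ker ∂_1 − rank ∂_2 = (4 − 3) − 0 = 1, and there is no ∂_2, so H_1 = Z.

(K is a triangulation of the circle S^1.)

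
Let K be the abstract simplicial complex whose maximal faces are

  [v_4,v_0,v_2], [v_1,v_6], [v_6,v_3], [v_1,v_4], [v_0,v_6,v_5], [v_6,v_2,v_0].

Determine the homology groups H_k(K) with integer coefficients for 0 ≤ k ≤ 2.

H_0 = Z,  H_1 = Z,  H_2 = 0.

Order the vertices as v_0 < v_1 < v_2 < v_3 < v_4 < v_5 < v_6. Listing each simplex with vertices in this order, K has dimension 2 with simplices:

  0-simplices (7): [v_0], [v_1], [v_2], [v_3], [v_4], [v_5], [v_6]
  1-simplices (10): [v_0,v_2], [v_0,v_4], [v_0,v_5], [v_0,v_6], [v_1,v_4], [v_1,v_6], [v_2,v_4], [v_2,v_6], [v_3,v_6], [v_5,v_6]
  2-simplices (3): [v_0,v_2,v_4], [v_0,v_2,v_6], [v_0,v_5,v_6]

so the chain groups are C_0 ≅ Z^7, C_1 ≅ Z^10, C_2 ≅ Z^3.

∂_1: C_1 → C_0 is given by ∂[p,q] = [q] − [p].
This gives a 7×10 integer matrix of rank 6; reducing to Smith normal form yields diagonal entries (1,1,1,1,1,1).

∂_2: C_2 → C_1 maps a triangle to the signed sum of its edges. For instance
  ∂[v_0,v_2,v_4] = [v_2,v_4] − [v_0,v_4] + [v_0,v_2],
  ∂[v_0,v_5,v_6] = [v_5,v_6] − [v_0,v_6] + [v_0,v_5].
This gives a 10×3 integer matrix of rank 3; reducing to Smith normal form yields diagonal entries (1,1,1).

Reading off H_k = ker ∂_k / im ∂_{k+1}:

  H_0: rank C_0 − rank ∂_1 = 7 − 6 = 1, and the invariant factors of ∂_1 are all 1, so H_0 = Z.
  H_1: rank ker ∂_1 − rank ∂_2 = (10 − 6) − 3 = 1, and the invariant factors of ∂_2 are all 1, so H_1 = Z.
  H_2: rank ker ∂_2 − rank ∂_3 = (3 − 3) − 0 = 0, and there is no ∂_3, so H_2 = 0.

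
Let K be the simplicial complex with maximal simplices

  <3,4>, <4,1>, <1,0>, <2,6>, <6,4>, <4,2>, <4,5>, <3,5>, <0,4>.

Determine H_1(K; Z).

H_1 = Z^3.

Order the vertices as 0 < 1 < 2 < 3 < 4 < 5 < 6. Listing each simplex with vertices in this order, K has dimension 1 with simplices:

  0-simplices (7): [0], [1], [2], [3], [4], [5], [6]
  1-simplices (9): [0,1], [0,4], [1,4], [2,4], [2,6], [3,4], [3,5], [4,5], [4,6]

Hence C_0 ≅ Z^7, C_1 ≅ Z^9.

∂_1: C_1 → C_0 is given by ∂[p,q] = [q] − [p].
The 7×9 boundary matrix has rank 6 and Smith normal form diag(1,1,1,1,1,1).

Reading off H_k = ker ∂_k / im ∂_{k+1}:

  H_1: rank ker ∂_1 − rank ∂_2 = (9 − 6) − 0 = 3, and there is no ∂_2, so H_1 = Z^3.

(K is a triangulation of a wedge of 3 circles.)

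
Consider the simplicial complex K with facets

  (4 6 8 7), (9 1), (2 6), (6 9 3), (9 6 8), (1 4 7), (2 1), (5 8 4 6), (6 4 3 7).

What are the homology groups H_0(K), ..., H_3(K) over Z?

H_0 = Z,  H_1 = Z^2,  H_2 = 0,  H_3 = 0.

Fix the vertex order 1 < 2 < 3 < 4 < 5 < 6 < 7 < 8 < 9 and write every simplex with vertices in increasing order. Then dim K = 3 and the simplices of K are:

  0-simplices (9): [1], [2], [3], [4], [5], [6], [7], [8], [9]
  1-simplices (20): [1,2], [1,4], [1,7], [1,9], [2,6], [3,4], [3,6], [3,7], [3,9], [4,5], [4,6], [4,7], [4,8], [5,6], [5,8], [6,7], [6,8], [6,9], [7,8], [8,9]
  2-simplices (13): [1,4,7], [3,4,6], [3,4,7], [3,6,7], [3,6,9], [4,5,6], [4,5,8], [4,6,7], [4,6,8], [4,7,8], [5,6,8], [6,7,8], [6,8,9]
  3-simplices (3): [3,4,6,7], [4,5,6,8], [4,6,7,8]

Hence C_0 ≅ Z^9, C_1 ≅ Z^20, C_2 ≅ Z^13, C_3 ≅ Z^3.

Boundary ∂_1: C_1 → C_0 sends each edge [p,q] (with p < q) to q − p.
This gives a 9×20 integer matrix of rank 8; reducing to Smith normal form yields diagonal entries (1,1,1,1,1,1,1,1).

Boundary ∂_2: C_2 → C_1 sends each 2-simplex [p,q,r] to [q,r] − [p,r] + [p,q]. For instance
  ∂[6,7,8] = [7,8] − [6,8] + [6,7],
  ∂[4,5,6] = [5,6] − [4,6] + [4,5].
As a 20×13 matrix over Z this has rank 10, with invariant factors (1,1,1,1,1,1,1,1,1,1).

∂_3: C_3 → C_2 sends each 3-simplex σ to the alternating sum Σ_i (−1)^i (σ with its i-th vertex removed). For instance
  ∂[3,4,6,7] = [4,6,7] − [3,6,7] + [3,4,7] − [3,4,6],
  ∂[4,5,6,8] = [5,6,8] − [4,6,8] + [4,5,8] − [4,5,6].
As a 13×3 matrix over Z this has rank 3, with invariant factors (1,1,1).

Now H_k = ker ∂_k / im ∂_{k+1}, so:

  H_0: rank C_0 − rank ∂_1 = 9 − 8 = 1, and the invariant factors of ∂_1 are all 1, so H_0 ≅ Z.
  H_1: rank ker ∂_1 − rank ∂_2 = (20 − 8) − 10 = 2, and the invariant factors of ∂_2 are all 1, so H_1 ≅ Z^2.
  H_2: rank ker ∂_2 − rank ∂_3 = (13 − 10) − 3 = 0, and the invariant factors of ∂_3 are all 1, so H_2 ≅ 0.
  H_3: rank ker ∂_3 − rank ∂_4 = (3 − 3) − 0 = 0, and there is no ∂_4, so H_3 ≅ 0.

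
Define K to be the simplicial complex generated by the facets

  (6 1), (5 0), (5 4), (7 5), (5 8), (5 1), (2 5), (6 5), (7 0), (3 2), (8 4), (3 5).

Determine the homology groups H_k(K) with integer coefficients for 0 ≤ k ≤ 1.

H_0 ≅ Z,  H_1 ≅ Z^4.

Fix the vertex order 0 < 1 < 2 < 3 < 4 < 5 < 6 < 7 < 8 and write every simplex with vertices in increasing order. Then dim K = 1 and the simplices of K are:

  0-simplices (9): [0], [1], [2], [3], [4], [5], [6], [7], [8]
  1-simplices (12): [0,5], [0,7], [1,5], [1,6], [2,3], [2,5], [3,5], [4,5], [4,8], [5,6], [5,7], [5,8]

so the chain groups are C_0 ≅ Z^9, C_1 ≅ Z^12.

∂_1: C_1 → C_0 maps an edge to its endpoints' difference, ∂[p,q] = q − p. For instance
  ∂[5,6] = [6] − [5].
This gives a 9×12 integer matrix of rank 8; reducing to Smith normal form yields diagonal entries (1,1,1,1,1,1,1,1).

Reading off H_k = ker ∂_k / im ∂_{k+1}:

  H_0: rank C_0 − rank ∂_1 = 9 − 8 = 1, and the invariant factors of ∂_1 are all 1, so H_0 = Z.
  H_1: rank ker ∂_1 − rank ∂_2 = (12 − 8) − 0 = 4, and there is no ∂_2, so H_1 = Z^4.

As a check, the Euler characteristic is 9 − 12 = -3, which agrees with 1 − 4 = -3.
(K is a triangulation of a wedge of 4 circles.)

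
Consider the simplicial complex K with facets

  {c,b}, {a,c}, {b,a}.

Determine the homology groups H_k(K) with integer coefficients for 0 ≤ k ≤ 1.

H_0 = Z,  H_1 = Z.

Take the total order a < b < c on the vertex set. Then K (dimension 1) consists of the simplices:

  0-simplices (3): a, b, c
  1-simplices (3): ab, ac, bc

so the chain groups are C_0 ≅ Z^3, C_1 ≅ Z^3.

The boundary map ∂_1: C_1 → C_0 is given by ∂[p,q] = [q] − [p].
The 3×3 boundary matrix has rank 2 and Smith normal form diag(1,1).

Computing H_k = (kernel of ∂_k) / (image of ∂_{k+1}):

  H_0: rank C_0 − rank ∂_1 = 3 − 2 = 1, and the invariant factors of ∂_1 are all 1, so H_0 = Z.
  H_1: rank ker ∂_1 − rank ∂_2 = (3 − 2) − 0 = 1, and there is no ∂_2, so H_1 = Z.

(K is a triangulation of the circle S^1.)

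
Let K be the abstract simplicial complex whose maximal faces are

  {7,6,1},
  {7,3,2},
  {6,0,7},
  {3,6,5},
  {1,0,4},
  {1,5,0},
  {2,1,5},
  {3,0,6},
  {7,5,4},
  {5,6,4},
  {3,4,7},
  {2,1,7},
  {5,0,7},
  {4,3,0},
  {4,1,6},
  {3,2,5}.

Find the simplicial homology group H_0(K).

Take the total order 0 < 1 < 2 < 3 < 4 < 5 < 6 < 7 on the vertex set. Then K (dimension 2) consists of the simplices:

  0-simplices (8): [0], [1], [2], [3], [4], [5], [6], [7]
  1-simplices (24): (24 of them)
  2-simplices (16): [0,1,4], [0,1,5], [0,3,4], [0,3,6], [0,5,7], [0,6,7], [1,2,5], [1,2,7], [1,4,6], [1,6,7], [2,3,5], [2,3,7], [3,4,7], [3,5,6], [4,5,6], [4,5,7]

so the chain groups are C_0 ≅ Z^8, C_1 ≅ Z^24, C_2 ≅ Z^16.

The boundary map ∂_1: C_1 → C_0 is given by ∂[p,q] = [q] − [p].
As a 8×24 matrix over Z this has rank 7, with invariant factors (1,1,1,1,1,1,1).

∂_2: C_2 → C_1 maps a triangle to the signed sum of its edges. For instance
  ∂[4,5,7] = [5,7] − [4,7] + [4,5],
  ∂[1,6,7] = [6,7] − [1,7] + [1,6].
As a 24×16 matrix over Z this has rank 15, with invariant factors (1,1,1,1,1,1,1,1,1,1,1,1,1,1,1).

Computing H_k = (kernel of ∂_k) / (image of ∂_{k+1}):

  H_0: rank C_0 − rank ∂_1 = 8 − 7 = 1, and the invariant factors of ∂_1 are all 1, so H_0 ≅ Z.

(K is a triangulation of the torus T^2.)

H_0 = Z.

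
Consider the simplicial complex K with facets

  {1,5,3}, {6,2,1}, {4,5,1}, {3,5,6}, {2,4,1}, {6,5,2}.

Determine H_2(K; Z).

K has 6 vertices, 12 edges, 6 triangles.
rank ∂_2 = 6, rank ∂_3 = 0 ⇒ b_2 = 6 − 6 − 0 = 0. So H_2 ≅ 0.

H_2 ≅ 0.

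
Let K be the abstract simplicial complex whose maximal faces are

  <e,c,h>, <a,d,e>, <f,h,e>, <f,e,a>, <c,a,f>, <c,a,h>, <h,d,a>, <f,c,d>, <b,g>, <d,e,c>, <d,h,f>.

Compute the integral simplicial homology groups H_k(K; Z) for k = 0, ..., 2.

H_0 ≅ Z^2,  H_1 ≅ Z/2Z,  H_2 = 0.

We work with the vertex ordering a < b < c < d < e < f < g < h. The simplices of K, each written with vertices in increasing order, are:

  0-simplices (8): a, b, c, d, e, f, g, h
  1-simplices (16): ac, ad, ae, af, ah, bg, cd, ce, cf, ch, de, df, dh, ef, eh, fh
  2-simplices (10): acf, ach, ade, adh, aef, cde, cdf, ceh, dfh, efh

giving chain groups C_0 ≅ Z^8, C_1 ≅ Z^16, C_2 ≅ Z^10.

∂_1: C_1 → C_0 is given by ∂[p,q] = [q] − [p].
As a 8×16 matrix over Z this has rank 6, with invariant factors (1,1,1,1,1,1).

The boundary map ∂_2: C_2 → C_1 acts by ∂[p,q,r] = [q,r] − [p,r] + [p,q]. For instance
  ∂cde = de − ce + cd,
  ∂ade = de − ae + ad.
The 16×10 boundary matrix has rank 10 and Smith normal form diag(1,1,1,1,1,1,1,1,1,2).

Now H_k = ker ∂_k / im ∂_{k+1}, so:

  H_0: rank C_0 − rank ∂_1 = 8 − 6 = 2, and the invariant factors of ∂_1 are all 1, so H_0 = Z^2.
  H_1: rank ker ∂_1 − rank ∂_2 = (16 − 6) − 10 = 0, and ∂_2 has invariant factor 2 > 1, so H_1 = Z/2Z.
  H_2: rank ker ∂_2 − rank ∂_3 = (10 − 10) − 0 = 0, and there is no ∂_3, so H_2 = 0.

(K is a triangulation of the disjoint union of the 1-simplex and the real projective plane RP^2.)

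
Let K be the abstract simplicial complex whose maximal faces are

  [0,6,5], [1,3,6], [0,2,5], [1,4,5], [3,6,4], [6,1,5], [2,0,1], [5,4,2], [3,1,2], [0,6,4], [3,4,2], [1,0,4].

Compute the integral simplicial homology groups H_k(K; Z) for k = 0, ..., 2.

H_0 ≅ Z,  H_1 ≅ Z/2,  H_2 = 0.

Fix the vertex order 0 < 1 < 2 < 3 < 4 < 5 < 6 and write every simplex with vertices in increasing order. Then dim K = 2 and the simplices of K are:

  0-simplices (7): [0], [1], [2], [3], [4], [5], [6]
  1-simplices (18): [0,1], [0,2], [0,4], [0,5], [0,6], [1,2], [1,3], [1,4], [1,5], [1,6], [2,3], [2,4], [2,5], [3,4], [3,6], [4,5], [4,6], [5,6]
  2-simplices (12): [0,1,2], [0,1,4], [0,2,5], [0,4,6], [0,5,6], [1,2,3], [1,3,6], [1,4,5], [1,5,6], [2,3,4], [2,4,5], [3,4,6]

Hence C_0 ≅ Z^7, C_1 ≅ Z^18, C_2 ≅ Z^12.

∂_1: C_1 → C_0 is given by ∂[p,q] = [q] − [p].
The 7×18 boundary matrix has rank 6 and Smith normal form diag(1,1,1,1,1,1).

The boundary map ∂_2: C_2 → C_1 maps a triangle to the signed sum of its edges. For instance
  ∂[2,3,4] = [3,4] − [2,4] + [2,3],
  ∂[1,2,3] = [2,3] − [1,3] + [1,2].
This gives a 18×12 integer matrix of rank 12; reducing to Smith normal form yields diagonal entries (1,1,1,1,1,1,1,1,1,1,1,2).

Now H_k = ker ∂_k / im ∂_{k+1}, so:

  H_0: rank C_0 − rank ∂_1 = 7 − 6 = 1, and the invariant factors of ∂_1 are all 1, so H_0 = Z.
  H_1: rank ker ∂_1 − rank ∂_2 = (18 − 6) − 12 = 0, and ∂_2 has invariant factor 2 > 1, so H_1 = Z/2.
  H_2: rank ker ∂_2 − rank ∂_3 = (12 − 12) − 0 = 0, and there is no ∂_3, so H_2 = 0.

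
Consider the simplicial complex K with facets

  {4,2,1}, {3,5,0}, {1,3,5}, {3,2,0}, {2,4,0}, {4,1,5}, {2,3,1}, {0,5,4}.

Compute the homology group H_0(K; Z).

H_0 ≅ Z.

Take the total order 0 < 1 < 2 < 3 < 4 < 5 on the vertex set. Then K (dimension 2) consists of the simplices:

  0-simplices (6): [0], [1], [2], [3], [4], [5]
  1-simplices (12): [0,2], [0,3], [0,4], [0,5], [1,2], [1,3], [1,4], [1,5], [2,3], [2,4], [3,5], [4,5]
  2-simplices (8): [0,2,3], [0,2,4], [0,3,5], [0,4,5], [1,2,3], [1,2,4], [1,3,5], [1,4,5]

giving chain groups C_0 ≅ Z^6, C_1 ≅ Z^12, C_2 ≅ Z^8.

∂_1: C_1 → C_0 sends each edge [p,q] (with p < q) to q − p.
This gives a 6×12 integer matrix of rank 5; reducing to Smith normal form yields diagonal entries (1,1,1,1,1).

Boundary ∂_2: C_2 → C_1 maps a triangle to the signed sum of its edges. For instance
  ∂[0,2,4] = [2,4] − [0,4] + [0,2],
  ∂[0,4,5] = [4,5] − [0,5] + [0,4].
The 12×8 boundary matrix has rank 7 and Smith normal form diag(1,1,1,1,1,1,1).

Computing H_k = (kernel of ∂_k) / (image of ∂_{k+1}):

  H_0: rank C_0 − rank ∂_1 = 6 − 5 = 1, and the invariant factors of ∂_1 are all 1, so H_0 = Z.

(K is a triangulation of the 2-sphere S^2.)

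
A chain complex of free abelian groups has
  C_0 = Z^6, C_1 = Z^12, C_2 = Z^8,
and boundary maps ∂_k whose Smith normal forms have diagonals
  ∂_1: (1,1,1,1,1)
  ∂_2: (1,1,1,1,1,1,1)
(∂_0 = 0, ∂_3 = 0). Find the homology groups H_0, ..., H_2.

H_0: b_0 = 6 − 0 − 5 = 1; torsion from ∂_1 factors > 1: none. So H_0 = Z.
H_1: b_1 = 12 − 5 − 7 = 0; torsion from ∂_2 factors > 1: none. So H_1 = 0.
H_2: b_2 = 8 − 7 − 0 = 1; torsion from ∂_3 factors > 1: none. So H_2 = Z.

H_0 = Z,  H_1 = 0,  H_2 = Z.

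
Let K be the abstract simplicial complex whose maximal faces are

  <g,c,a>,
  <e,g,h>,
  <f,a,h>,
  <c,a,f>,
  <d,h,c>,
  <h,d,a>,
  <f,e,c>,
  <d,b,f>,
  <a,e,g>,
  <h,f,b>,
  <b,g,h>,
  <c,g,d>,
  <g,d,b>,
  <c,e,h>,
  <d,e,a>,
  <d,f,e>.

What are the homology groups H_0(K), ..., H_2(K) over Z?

Take the total order a < b < c < d < e < f < g < h on the vertex set. Then K (dimension 2) consists of the simplices:

  0-simplices (8): a, b, c, d, e, f, g, h
  1-simplices (24): ac, ad, ae, af, ag, ah, bd, bf, bg, bh, cd, ce, cf, cg, ch, de, df, dg, dh, ef, eg, eh, fh, gh
  2-simplices (16): acf, acg, ade, adh, aeg, afh, bdf, bdg, bfh, bgh, cdg, cdh, cef, ceh, def, egh

Hence C_0 ≅ Z^8, C_1 ≅ Z^24, C_2 ≅ Z^16.

The boundary map ∂_1: C_1 → C_0 is given by ∂[p,q] = [q] − [p]. For instance
  ∂gh = h − g.
The resulting 8×24 matrix has rank 7, and its Smith normal form has invariant factors (1,1,1,1,1,1,1).

∂_2: C_2 → C_1 acts by ∂[p,q,r] = [q,r] − [p,r] + [p,q]. For instance
  ∂ade = de − ae + ad,
  ∂bfh = fh − bh + bf.
The 24×16 boundary matrix has rank 15 and Smith normal form diag(1,1,1,1,1,1,1,1,1,1,1,1,1,1,1).

From H_k ≅ ker(∂_k) / im(∂_{k+1}) we obtain:

  H_0: rank C_0 − rank ∂_1 = 8 − 7 = 1, and the invariant factors of ∂_1 are all 1, so H_0 = Z.
  H_1: rank ker ∂_1 − rank ∂_2 = (24 − 7) − 15 = 2, and the invariant factors of ∂_2 are all 1, so H_1 = Z^2.
  H_2: rank ker ∂_2 − rank ∂_3 = (16 − 15) − 0 = 1, and there is no ∂_3, so H_2 = Z.

As a check, the Euler characteristic is 8 − 24 + 16 = 0, which agrees with 1 − 2 + 1 = 0.

H_0 ≅ Z,  H_1 ≅ Z^2,  H_2 ≅ Z.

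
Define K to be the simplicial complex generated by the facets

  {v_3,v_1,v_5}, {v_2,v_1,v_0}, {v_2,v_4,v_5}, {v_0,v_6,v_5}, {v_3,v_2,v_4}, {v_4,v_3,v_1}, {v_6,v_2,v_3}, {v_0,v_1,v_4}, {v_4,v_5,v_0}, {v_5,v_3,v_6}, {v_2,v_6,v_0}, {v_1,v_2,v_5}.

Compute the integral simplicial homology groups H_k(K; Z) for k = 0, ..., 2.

H_0 = Z,  H_1 = Z/2,  H_2 = 0.

Fix the vertex order v_0 < v_1 < v_2 < v_3 < v_4 < v_5 < v_6 and write every simplex with vertices in increasing order. Then dim K = 2 and the simplices of K are:

  0-simplices (7): [v_0], [v_1], [v_2], [v_3], [v_4], [v_5], [v_6]
  1-simplices (18): (18 of them)
  2-simplices (12): (12 of them)

so the chain groups are C_0 ≅ Z^7, C_1 ≅ Z^18, C_2 ≅ Z^12.

∂_1: C_1 → C_0 sends each edge [p,q] (with p < q) to q − p.
This gives a 7×18 integer matrix of rank 6; reducing to Smith normal form yields diagonal entries (1,1,1,1,1,1).

∂_2: C_2 → C_1 acts by ∂[p,q,r] = [q,r] − [p,r] + [p,q]. For instance
  ∂[v_1,v_3,v_4] = [v_3,v_4] − [v_1,v_4] + [v_1,v_3],
  ∂[v_0,v_4,v_5] = [v_4,v_5] − [v_0,v_5] + [v_0,v_4].
This gives a 18×12 integer matrix of rank 12; reducing to Smith normal form yields diagonal entries (1,1,1,1,1,1,1,1,1,1,1,2).

Now H_k = ker ∂_k / im ∂_{k+1}, so:

  H_0: rank C_0 − rank ∂_1 = 7 − 6 = 1, and the invariant factors of ∂_1 are all 1, so H_0 ≅ Z.
  H_1: rank ker ∂_1 − rank ∂_2 = (18 − 6) − 12 = 0, and ∂_2 has invariant factor 2 > 1, so H_1 ≅ Z/2.
  H_2: rank ker ∂_2 − rank ∂_3 = (12 − 12) − 0 = 0, and there is no ∂_3, so H_2 ≅ 0.

(K is a triangulation of the real projective plane RP^2.)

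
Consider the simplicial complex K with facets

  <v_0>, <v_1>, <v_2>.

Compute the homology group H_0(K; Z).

Take the total order v_0 < v_1 < v_2 on the vertex set. Then K (dimension 0) consists of the simplices:

  0-simplices (3): [v_0], [v_1], [v_2]

Hence C_0 ≅ Z^3.

Now H_k = ker ∂_k / im ∂_{k+1}, so:

  H_0: rank C_0 − rank ∂_1 = 3 − 0 = 3, and there is no ∂_1, so H_0 ≅ Z^3.

H_0 ≅ Z^3.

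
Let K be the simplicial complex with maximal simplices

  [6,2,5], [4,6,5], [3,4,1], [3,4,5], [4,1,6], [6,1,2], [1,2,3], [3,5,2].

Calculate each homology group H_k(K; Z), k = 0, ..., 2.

H_0 ≅ Z,  H_1 = 0,  H_2 ≅ Z.

Fix the vertex order 1 < 2 < 3 < 4 < 5 < 6 and write every simplex with vertices in increasing order. Then dim K = 2 and the simplices of K are:

  0-simplices (6): [1], [2], [3], [4], [5], [6]
  1-simplices (12): [1,2], [1,3], [1,4], [1,6], [2,3], [2,5], [2,6], [3,4], [3,5], [4,5], [4,6], [5,6]
  2-simplices (8): [1,2,3], [1,2,6], [1,3,4], [1,4,6], [2,3,5], [2,5,6], [3,4,5], [4,5,6]

Hence C_0 ≅ Z^6, C_1 ≅ Z^12, C_2 ≅ Z^8.

Boundary ∂_1: C_1 → C_0 maps an edge to its endpoints' difference, ∂[p,q] = q − p. For instance
  ∂[1,4] = [4] − [1].
This gives a 6×12 integer matrix of rank 5; reducing to Smith normal form yields diagonal entries (1,1,1,1,1).

The boundary map ∂_2: C_2 → C_1 acts by ∂[p,q,r] = [q,r] − [p,r] + [p,q]. For instance
  ∂[1,3,4] = [3,4] − [1,4] + [1,3],
  ∂[2,3,5] = [3,5] − [2,5] + [2,3].
The 12×8 boundary matrix has rank 7 and Smith normal form diag(1,1,1,1,1,1,1).

Computing H_k = (kernel of ∂_k) / (image of ∂_{k+1}):

  H_0: rank C_0 − rank ∂_1 = 6 − 5 = 1, and the invariant factors of ∂_1 are all 1, so H_0 ≅ Z.
  H_1: rank ker ∂_1 − rank ∂_2 = (12 − 5) − 7 = 0, and the invariant factors of ∂_2 are all 1, so H_1 ≅ 0.
  H_2: rank ker ∂_2 − rank ∂_3 = (8 − 7) − 0 = 1, and there is no ∂_3, so H_2 ≅ Z.

As a check, the Euler characteristic is 6 − 12 + 8 = 2, which agrees with 1 − 0 + 1 = 2.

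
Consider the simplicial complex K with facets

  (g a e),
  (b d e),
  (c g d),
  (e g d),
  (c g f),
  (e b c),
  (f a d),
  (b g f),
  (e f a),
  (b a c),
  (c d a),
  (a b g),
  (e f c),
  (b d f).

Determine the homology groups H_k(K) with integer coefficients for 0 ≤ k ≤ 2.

We work with the vertex ordering a < b < c < d < e < f < g. The simplices of K, each written with vertices in increasing order, are:

  0-simplices (7): a, b, c, d, e, f, g
  1-simplices (21): ab, ac, ad, ae, af, ag, bc, bd, be, bf, bg, cd, ce, cf, cg, de, df, dg, ef, eg, fg
  2-simplices (14): abc, abg, acd, adf, aef, aeg, bce, bde, bdf, bfg, cdg, cef, cfg, deg

Hence C_0 ≅ Z^7, C_1 ≅ Z^21, C_2 ≅ Z^14.

∂_1: C_1 → C_0 maps an edge to its endpoints' difference, ∂[p,q] = q − p. For instance
  ∂cg = g − c.
The 7×21 boundary matrix has rank 6 and Smith normal form diag(1,1,1,1,1,1).

The boundary map ∂_2: C_2 → C_1 acts by ∂[p,q,r] = [q,r] − [p,r] + [p,q]. For instance
  ∂aef = ef − af + ae,
  ∂bde = de − be + bd.
The resulting 21×14 matrix has rank 13, and its Smith normal form has invariant factors (1,1,1,1,1,1,1,1,1,1,1,1,1).

Reading off H_k = ker ∂_k / im ∂_{k+1}:

  H_0: rank C_0 − rank ∂_1 = 7 − 6 = 1, and the invariant factors of ∂_1 are all 1, so H_0 ≅ Z.
  H_1: rank ker ∂_1 − rank ∂_2 = (21 − 6) − 13 = 2, and the invariant factors of ∂_2 are all 1, so H_1 ≅ Z^2.
  H_2: rank ker ∂_2 − rank ∂_3 = (14 − 13) − 0 = 1, and there is no ∂_3, so H_2 ≅ Z.

H_0 ≅ Z,  H_1 ≅ Z^2,  H_2 ≅ Z.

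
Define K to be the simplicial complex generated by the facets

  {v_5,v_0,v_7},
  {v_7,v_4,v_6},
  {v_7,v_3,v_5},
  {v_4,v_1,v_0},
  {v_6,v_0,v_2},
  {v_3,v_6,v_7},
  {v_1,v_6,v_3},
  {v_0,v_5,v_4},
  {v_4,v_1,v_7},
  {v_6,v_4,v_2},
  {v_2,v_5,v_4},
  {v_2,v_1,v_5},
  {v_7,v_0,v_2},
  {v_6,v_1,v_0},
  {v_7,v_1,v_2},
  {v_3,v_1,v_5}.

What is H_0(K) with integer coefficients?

H_0 ≅ Z.

Order the vertices as v_0 < v_1 < v_2 < v_3 < v_4 < v_5 < v_6 < v_7. Listing each simplex with vertices in this order, K has dimension 2 with simplices:

  0-simplices (8): [v_0], [v_1], [v_2], [v_3], [v_4], [v_5], [v_6], [v_7]
  1-simplices (24): (24 of them)
  2-simplices (16): (16 of them)

giving chain groups C_0 ≅ Z^8, C_1 ≅ Z^24, C_2 ≅ Z^16.

The boundary map ∂_1: C_1 → C_0 maps an edge to its endpoints' difference, ∂[p,q] = q − p. For instance
  ∂[v_1,v_2] = [v_2] − [v_1].
As a 8×24 matrix over Z this has rank 7, with invariant factors (1,1,1,1,1,1,1).

Boundary ∂_2: C_2 → C_1 sends each 2-simplex [p,q,r] to [q,r] − [p,r] + [p,q]. For instance
  ∂[v_0,v_1,v_6] = [v_1,v_6] − [v_0,v_6] + [v_0,v_1],
  ∂[v_3,v_6,v_7] = [v_6,v_7] − [v_3,v_7] + [v_3,v_6].
As a 24×16 matrix over Z this has rank 15, with invariant factors (1,1,1,1,1,1,1,1,1,1,1,1,1,1,1).

Now H_k = ker ∂_k / im ∂_{k+1}, so:

  H_0: rank C_0 − rank ∂_1 = 8 − 7 = 1, and the invariant factors of ∂_1 are all 1, so H_0 = Z.

(K is a triangulation of the torus T^2.)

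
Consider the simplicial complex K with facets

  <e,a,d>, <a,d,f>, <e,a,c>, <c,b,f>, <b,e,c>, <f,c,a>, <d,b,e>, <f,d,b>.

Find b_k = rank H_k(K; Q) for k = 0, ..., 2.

b_0 = 1, b_1 = 0, b_2 = 1.

Order the vertices as a < b < c < d < e < f. Listing each simplex with vertices in this order, K has dimension 2 with simplices:

  0-simplices (6): a, b, c, d, e, f
  1-simplices (12): ac, ad, ae, af, bc, bd, be, bf, ce, cf, de, df
  2-simplices (8): ace, acf, ade, adf, bce, bcf, bde, bdf

so the chain groups are C_0 ≅ Z^6, C_1 ≅ Z^12, C_2 ≅ Z^8.

∂_1: C_1 → C_0 sends each edge [p,q] (with p < q) to q − p. For instance
  ∂ae = e − a.
This gives a 6×12 integer matrix of rank 5; reducing to Smith normal form yields diagonal entries (1,1,1,1,1).

∂_2: C_2 → C_1 acts by ∂[p,q,r] = [q,r] − [p,r] + [p,q]. For instance
  ∂bdf = df − bf + bd,
  ∂bde = de − be + bd.
The 12×8 boundary matrix has rank 7 and Smith normal form diag(1,1,1,1,1,1,1).

From H_k ≅ ker(∂_k) / im(∂_{k+1}) we obtain:

  H_0: rank C_0 − rank ∂_1 = 6 − 5 = 1, and the invariant factors of ∂_1 are all 1, so H_0 = Z.
  H_1: rank ker ∂_1 − rank ∂_2 = (12 − 5) − 7 = 0, and the invariant factors of ∂_2 are all 1, so H_1 = 0.
  H_2: rank ker ∂_2 − rank ∂_3 = (8 − 7) − 0 = 1, and there is no ∂_3, so H_2 = Z.

Hence the Betti numbers are b_0 = 1, b_1 = 0, b_2 = 1.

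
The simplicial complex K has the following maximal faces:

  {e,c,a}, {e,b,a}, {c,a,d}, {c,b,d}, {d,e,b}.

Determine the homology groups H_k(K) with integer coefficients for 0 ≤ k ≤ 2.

H_0 = Z,  H_1 = Z,  H_2 = 0.

Order the vertices as a < b < c < d < e. Listing each simplex with vertices in this order, K has dimension 2 with simplices:

  0-simplices (5): a, b, c, d, e
  1-simplices (10): ab, ac, ad, ae, bc, bd, be, cd, ce, de
  2-simplices (5): abe, acd, ace, bcd, bde

so the chain groups are C_0 ≅ Z^5, C_1 ≅ Z^10, C_2 ≅ Z^5.

∂_1: C_1 → C_0 is given by ∂[p,q] = [q] − [p]. For instance
  ∂ac = c − a.
The 5×10 boundary matrix has rank 4 and Smith normal form diag(1,1,1,1).

∂_2: C_2 → C_1 sends each 2-simplex [p,q,r] to [q,r] − [p,r] + [p,q]. For instance
  ∂bde = de − be + bd,
  ∂ace = ce − ae + ac.
The 10×5 boundary matrix has rank 5 and Smith normal form diag(1,1,1,1,1).

Now H_k = ker ∂_k / im ∂_{k+1}, so:

  H_0: rank C_0 − rank ∂_1 = 5 − 4 = 1, and the invariant factors of ∂_1 are all 1, so H_0 = Z.
  H_1: rank ker ∂_1 − rank ∂_2 = (10 − 4) − 5 = 1, and the invariant factors of ∂_2 are all 1, so H_1 = Z.
  H_2: rank ker ∂_2 − rank ∂_3 = (5 − 5) − 0 = 0, and there is no ∂_3, so H_2 = 0.

As a check, the Euler characteristic is 5 − 10 + 5 = 0, which agrees with 1 − 1 + 0 = 0.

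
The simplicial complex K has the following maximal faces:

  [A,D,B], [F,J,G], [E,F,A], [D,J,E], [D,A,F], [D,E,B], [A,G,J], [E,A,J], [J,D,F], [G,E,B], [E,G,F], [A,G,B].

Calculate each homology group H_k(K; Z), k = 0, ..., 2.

H_0 = Z,  H_1 = Z/2,  H_2 = 0.

Order the vertices as A < B < D < E < F < G < J. Listing each simplex with vertices in this order, K has dimension 2 with simplices:

  0-simplices (7): A, B, D, E, F, G, J
  1-simplices (18): AB, AD, AE, AF, AG, AJ, BD, BE, BG, DE, DF, DJ, EF, EG, EJ, FG, FJ, GJ
  2-simplices (12): ABD, ABG, ADF, AEF, AEJ, AGJ, BDE, BEG, DEJ, DFJ, EFG, FGJ

so the chain groups are C_0 ≅ Z^7, C_1 ≅ Z^18, C_2 ≅ Z^12.

The boundary map ∂_1: C_1 → C_0 is given by ∂[p,q] = [q] − [p].
As a 7×18 matrix over Z this has rank 6, with invariant factors (1,1,1,1,1,1).

Boundary ∂_2: C_2 → C_1 acts by ∂[p,q,r] = [q,r] − [p,r] + [p,q]. For instance
  ∂DEJ = EJ − DJ + DE,
  ∂ADF = DF − AF + AD.
This gives a 18×12 integer matrix of rank 12; reducing to Smith normal form yields diagonal entries (1,1,1,1,1,1,1,1,1,1,1,2).

From H_k ≅ ker(∂_k) / im(∂_{k+1}) we obtain:

  H_0: rank C_0 − rank ∂_1 = 7 − 6 = 1, and the invariant factors of ∂_1 are all 1, so H_0 ≅ Z.
  H_1: rank ker ∂_1 − rank ∂_2 = (18 − 6) − 12 = 0, and ∂_2 has invariant factor 2 > 1, so H_1 ≅ Z/2.
  H_2: rank ker ∂_2 − rank ∂_3 = (12 − 12) − 0 = 0, and there is no ∂_3, so H_2 ≅ 0.

As a check, the Euler characteristic is 7 − 18 + 12 = 1, which agrees with 1 − 0 + 0 = 1.
(K is a triangulation of the real projective plane RP^2.)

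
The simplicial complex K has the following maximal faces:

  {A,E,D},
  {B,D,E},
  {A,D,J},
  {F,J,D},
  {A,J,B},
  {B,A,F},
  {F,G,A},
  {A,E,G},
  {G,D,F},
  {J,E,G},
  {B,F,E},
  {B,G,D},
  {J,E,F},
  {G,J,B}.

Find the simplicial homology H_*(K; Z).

H_0 = Z,  H_1 = Z^2,  H_2 = Z.

Take the total order A < B < D < E < F < G < J on the vertex set. Then K (dimension 2) consists of the simplices:

  0-simplices (7): A, B, D, E, F, G, J
  1-simplices (21): AB, AD, AE, AF, AG, AJ, BD, BE, BF, BG, BJ, DE, DF, DG, DJ, EF, EG, EJ, FG, FJ, GJ
  2-simplices (14): ABF, ABJ, ADE, ADJ, AEG, AFG, BDE, BDG, BEF, BGJ, DFG, DFJ, EFJ, EGJ

giving chain groups C_0 ≅ Z^7, C_1 ≅ Z^21, C_2 ≅ Z^14.

∂_1: C_1 → C_0 sends each edge [p,q] (with p < q) to q − p. For instance
  ∂BJ = J − B.
As a 7×21 matrix over Z this has rank 6, with invariant factors (1,1,1,1,1,1).

The boundary map ∂_2: C_2 → C_1 maps a triangle to the signed sum of its edges. For instance
  ∂ABF = BF − AF + AB,
  ∂AEG = EG − AG + AE.
This gives a 21×14 integer matrix of rank 13; reducing to Smith normal form yields diagonal entries (1,1,1,1,1,1,1,1,1,1,1,1,1).

Now H_k = ker ∂_k / im ∂_{k+1}, so:

  H_0: rank C_0 − rank ∂_1 = 7 − 6 = 1, and the invariant factors of ∂_1 are all 1, so H_0 = Z.
  H_1: rank ker ∂_1 − rank ∂_2 = (21 − 6) − 13 = 2, and the invariant factors of ∂_2 are all 1, so H_1 = Z^2.
  H_2: rank ker ∂_2 − rank ∂_3 = (14 − 13) − 0 = 1, and there is no ∂_3, so H_2 = Z.

(K is a triangulation of the torus T^2.)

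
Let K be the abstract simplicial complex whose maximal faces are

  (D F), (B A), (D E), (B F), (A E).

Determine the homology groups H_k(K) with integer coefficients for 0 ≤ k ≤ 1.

H_0 ≅ Z,  H_1 ≅ Z.

Fix the vertex order A < B < D < E < F and write every simplex with vertices in increasing order. Then dim K = 1 and the simplices of K are:

  0-simplices (5): A, B, D, E, F
  1-simplices (5): AB, AE, BF, DE, DF

Hence C_0 ≅ Z^5, C_1 ≅ Z^5.

∂_1: C_1 → C_0 maps an edge to its endpoints' difference, ∂[p,q] = q − p. For instance
  ∂AE = E − A.
This gives a 5×5 integer matrix of rank 4; reducing to Smith normal form yields diagonal entries (1,1,1,1).

Now H_k = ker ∂_k / im ∂_{k+1}, so:

  H_0: rank C_0 − rank ∂_1 = 5 − 4 = 1, and the invariant factors of ∂_1 are all 1, so H_0 ≅ Z.
  H_1: rank ker ∂_1 − rank ∂_2 = (5 − 4) − 0 = 1, and there is no ∂_2, so H_1 ≅ Z.

As a check, the Euler characteristic is 5 − 5 = 0, which agrees with 1 − 1 = 0.
(K is a triangulation of the circle S^1.)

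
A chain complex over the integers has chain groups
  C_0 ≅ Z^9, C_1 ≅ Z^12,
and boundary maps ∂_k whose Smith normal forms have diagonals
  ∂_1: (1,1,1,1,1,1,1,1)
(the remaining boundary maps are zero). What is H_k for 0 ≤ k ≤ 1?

H_0: b_0 = 9 − 0 − 8 = 1; torsion from ∂_1 factors > 1: none. So H_0 ≅ Z.
H_1: b_1 = 12 − 8 − 0 = 4; torsion from ∂_2 factors > 1: none. So H_1 ≅ Z^4.

H_0 ≅ Z,  H_1 ≅ Z^4.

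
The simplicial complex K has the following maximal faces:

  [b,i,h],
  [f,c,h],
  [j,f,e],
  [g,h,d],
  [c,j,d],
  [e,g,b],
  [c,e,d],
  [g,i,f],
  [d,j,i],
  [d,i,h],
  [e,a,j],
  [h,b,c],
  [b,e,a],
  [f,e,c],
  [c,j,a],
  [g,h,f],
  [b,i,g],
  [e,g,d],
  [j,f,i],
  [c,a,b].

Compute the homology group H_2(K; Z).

Take the total order a < b < c < d < e < f < g < h < i < j on the vertex set. Then K (dimension 2) consists of the simplices:

  0-simplices (10): a, b, c, d, e, f, g, h, i, j
  1-simplices (30): ab, ac, ae, aj, bc, be, bg, bh, bi, cd, ce, cf, ch, cj, de, dg, dh, di, dj, ef, eg, ej, fg, fh, fi, fj, gh, gi, hi, ij
  2-simplices (20): abc, abe, acj, aej, bch, beg, bgi, bhi, cde, cdj, cef, cfh, deg, dgh, dhi, dij, efj, fgh, fgi, fij

Hence C_0 ≅ Z^10, C_1 ≅ Z^30, C_2 ≅ Z^20.

The boundary map ∂_1: C_1 → C_0 sends each edge [p,q] (with p < q) to q − p. For instance
  ∂hi = i − h.
As a 10×30 matrix over Z this has rank 9, with invariant factors (1,1,1,1,1,1,1,1,1).

The boundary map ∂_2: C_2 → C_1 acts by ∂[p,q,r] = [q,r] − [p,r] + [p,q]. For instance
  ∂deg = eg − dg + de,
  ∂bch = ch − bh + bc.
The resulting 30×20 matrix has rank 20, and its Smith normal form has invariant factors (1,1,1,1,1,1,1,1,1,1,1,1,1,1,1,1,1,1,1,2).

Computing H_k = (kernel of ∂_k) / (image of ∂_{k+1}):

  H_2: rank ker ∂_2 − rank ∂_3 = (20 − 20) − 0 = 0, and there is no ∂_3, so H_2 = 0.

(K is a triangulation of the Klein bottle.)

H_2 ≅ 0.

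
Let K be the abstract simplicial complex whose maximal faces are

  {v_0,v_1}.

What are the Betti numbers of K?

Take the total order v_0 < v_1 on the vertex set. Then K (dimension 1) consists of the simplices:

  0-simplices (2): [v_0], [v_1]
  1-simplices (1): [v_0,v_1]

giving chain groups C_0 ≅ Z^2, C_1 ≅ Z^1.

The boundary map ∂_1: C_1 → C_0 maps an edge to its endpoints' difference, ∂[p,q] = q − p. For instance
  ∂[v_0,v_1] = [v_1] − [v_0].
The resulting 2×1 matrix has rank 1, and its Smith normal form has invariant factors (1).

Now H_k = ker ∂_k / im ∂_{k+1}, so:

  H_0: rank C_0 − rank ∂_1 = 2 − 1 = 1, and the invariant factors of ∂_1 are all 1, so H_0 = Z.
  H_1: rank ker ∂_1 − rank ∂_2 = (1 − 1) − 0 = 0, and there is no ∂_2, so H_1 = 0.

(K is a triangulation of the 1-simplex.)

Hence the Betti numbers are b_0 = 1, b_1 = 0.

b_0 = 1, b_1 = 0.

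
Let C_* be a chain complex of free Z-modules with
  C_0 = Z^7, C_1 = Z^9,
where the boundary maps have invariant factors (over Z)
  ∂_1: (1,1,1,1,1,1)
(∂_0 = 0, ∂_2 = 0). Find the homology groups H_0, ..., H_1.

H_0: b_0 = 7 − 0 − 6 = 1; torsion from ∂_1 factors > 1: none. So H_0 ≅ Z.
H_1: b_1 = 9 − 6 − 0 = 3; torsion from ∂_2 factors > 1: none. So H_1 ≅ Z^3.

H_0 ≅ Z,  H_1 ≅ Z^3.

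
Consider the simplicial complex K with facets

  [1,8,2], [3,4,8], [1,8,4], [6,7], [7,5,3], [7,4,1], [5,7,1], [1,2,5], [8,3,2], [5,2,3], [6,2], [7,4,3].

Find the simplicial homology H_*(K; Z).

H_0 = Z,  H_1 = Z,  H_2 = Z.

We work with the vertex ordering 1 < 2 < 3 < 4 < 5 < 6 < 7 < 8. The simplices of K, each written with vertices in increasing order, are:

  0-simplices (8): [1], [2], [3], [4], [5], [6], [7], [8]
  1-simplices (17): [1,2], [1,4], [1,5], [1,7], [1,8], [2,3], [2,5], [2,6], [2,8], [3,4], [3,5], [3,7], [3,8], [4,7], [4,8], [5,7], [6,7]
  2-simplices (10): [1,2,5], [1,2,8], [1,4,7], [1,4,8], [1,5,7], [2,3,5], [2,3,8], [3,4,7], [3,4,8], [3,5,7]

giving chain groups C_0 ≅ Z^8, C_1 ≅ Z^17, C_2 ≅ Z^10.

Boundary ∂_1: C_1 → C_0 is given by ∂[p,q] = [q] − [p]. For instance
  ∂[6,7] = [7] − [6].
The resulting 8×17 matrix has rank 7, and its Smith normal form has invariant factors (1,1,1,1,1,1,1).

The boundary map ∂_2: C_2 → C_1 sends each 2-simplex [p,q,r] to [q,r] − [p,r] + [p,q]. For instance
  ∂[3,5,7] = [5,7] − [3,7] + [3,5],
  ∂[1,5,7] = [5,7] − [1,7] + [1,5].
As a 17×10 matrix over Z this has rank 9, with invariant factors (1,1,1,1,1,1,1,1,1).

Computing H_k = (kernel of ∂_k) / (image of ∂_{k+1}):

  H_0: rank C_0 − rank ∂_1 = 8 − 7 = 1, and the invariant factors of ∂_1 are all 1, so H_0 = Z.
  H_1: rank ker ∂_1 − rank ∂_2 = (17 − 7) − 9 = 1, and the invariant factors of ∂_2 are all 1, so H_1 = Z.
  H_2: rank ker ∂_2 − rank ∂_3 = (10 − 9) − 0 = 1, and there is no ∂_3, so H_2 = Z.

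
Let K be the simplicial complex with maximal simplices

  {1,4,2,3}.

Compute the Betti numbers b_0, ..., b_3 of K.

We work with the vertex ordering 1 < 2 < 3 < 4. The simplices of K, each written with vertices in increasing order, are:

  0-simplices (4): [1], [2], [3], [4]
  1-simplices (6): [1,2], [1,3], [1,4], [2,3], [2,4], [3,4]
  2-simplices (4): [1,2,3], [1,2,4], [1,3,4], [2,3,4]
  3-simplices (1): [1,2,3,4]

giving chain groups C_0 ≅ Z^4, C_1 ≅ Z^6, C_2 ≅ Z^4, C_3 ≅ Z^1.

∂_1: C_1 → C_0 sends each edge [p,q] (with p < q) to q − p. For instance
  ∂[3,4] = [4] − [3].
The 4×6 boundary matrix has rank 3 and Smith normal form diag(1,1,1).

∂_2: C_2 → C_1 acts by ∂[p,q,r] = [q,r] − [p,r] + [p,q]. For instance
  ∂[1,2,4] = [2,4] − [1,4] + [1,2],
  ∂[1,2,3] = [2,3] − [1,3] + [1,2].
As a 6×4 matrix over Z this has rank 3, with invariant factors (1,1,1).

∂_3: C_3 → C_2 sends each 3-simplex σ to the alternating sum Σ_i (−1)^i (σ with its i-th vertex removed). For instance
  ∂[1,2,3,4] = [2,3,4] − [1,3,4] + [1,2,4] − [1,2,3].
This gives a 4×1 integer matrix of rank 1; reducing to Smith normal form yields diagonal entries (1).

Reading off H_k = ker ∂_k / im ∂_{k+1}:

  H_0: rank C_0 − rank ∂_1 = 4 − 3 = 1, and the invariant factors of ∂_1 are all 1, so H_0 = Z.
  H_1: rank ker ∂_1 − rank ∂_2 = (6 − 3) − 3 = 0, and the invariant factors of ∂_2 are all 1, so H_1 = 0.
  H_2: rank ker ∂_2 − rank ∂_3 = (4 − 3) − 1 = 0, and the invariant factors of ∂_3 are all 1, so H_2 = 0.
  H_3: rank ker ∂_3 − rank ∂_4 = (1 − 1) − 0 = 0, and there is no ∂_4, so H_3 = 0.

Hence the Betti numbers are b_0 = 1, b_1 = 0, b_2 = 0, b_3 = 0.

b_0 = 1, b_1 = 0, b_2 = 0, b_3 = 0.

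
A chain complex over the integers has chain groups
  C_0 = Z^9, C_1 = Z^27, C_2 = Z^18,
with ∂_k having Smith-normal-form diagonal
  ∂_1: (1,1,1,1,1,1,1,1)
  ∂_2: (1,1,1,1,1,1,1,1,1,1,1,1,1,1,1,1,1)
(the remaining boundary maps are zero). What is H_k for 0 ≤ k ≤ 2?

H_0: b_0 = 9 − 0 − 8 = 1; torsion from ∂_1 factors > 1: none. So H_0 ≅ Z.
H_1: b_1 = 27 − 8 − 17 = 2; torsion from ∂_2 factors > 1: none. So H_1 ≅ Z^2.
H_2: b_2 = 18 − 17 − 0 = 1; torsion from ∂_3 factors > 1: none. So H_2 ≅ Z.

H_0 ≅ Z,  H_1 ≅ Z^2,  H_2 ≅ Z.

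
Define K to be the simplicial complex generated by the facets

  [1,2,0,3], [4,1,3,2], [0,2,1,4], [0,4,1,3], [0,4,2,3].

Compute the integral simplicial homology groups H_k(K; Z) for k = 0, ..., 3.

H_0 = Z,  H_1 = 0,  H_2 = 0,  H_3 = Z.

Fix the vertex order 0 < 1 < 2 < 3 < 4 and write every simplex with vertices in increasing order. Then dim K = 3 and the simplices of K are:

  0-simplices (5): [0], [1], [2], [3], [4]
  1-simplices (10): [0,1], [0,2], [0,3], [0,4], [1,2], [1,3], [1,4], [2,3], [2,4], [3,4]
  2-simplices (10): [0,1,2], [0,1,3], [0,1,4], [0,2,3], [0,2,4], [0,3,4], [1,2,3], [1,2,4], [1,3,4], [2,3,4]
  3-simplices (5): [0,1,2,3], [0,1,2,4], [0,1,3,4], [0,2,3,4], [1,2,3,4]

so the chain groups are C_0 ≅ Z^5, C_1 ≅ Z^10, C_2 ≅ Z^10, C_3 ≅ Z^5.

∂_1: C_1 → C_0 maps an edge to its endpoints' difference, ∂[p,q] = q − p. For instance
  ∂[0,3] = [3] − [0].
The 5×10 boundary matrix has rank 4 and Smith normal form diag(1,1,1,1).

Boundary ∂_2: C_2 → C_1 acts by ∂[p,q,r] = [q,r] − [p,r] + [p,q]. For instance
  ∂[0,2,3] = [2,3] − [0,3] + [0,2],
  ∂[0,3,4] = [3,4] − [0,4] + [0,3].
The 10×10 boundary matrix has rank 6 and Smith normal form diag(1,1,1,1,1,1).

The boundary map ∂_3: C_3 → C_2 sends each 3-simplex σ to the alternating sum Σ_i (−1)^i (σ with its i-th vertex removed). For instance
  ∂[0,1,2,3] = [1,2,3] − [0,2,3] + [0,1,3] − [0,1,2],
  ∂[0,2,3,4] = [2,3,4] − [0,3,4] + [0,2,4] − [0,2,3].
The 10×5 boundary matrix has rank 4 and Smith normal form diag(1,1,1,1).

Computing H_k = (kernel of ∂_k) / (image of ∂_{k+1}):

  H_0: rank C_0 − rank ∂_1 = 5 − 4 = 1, and the invariant factors of ∂_1 are all 1, so H_0 = Z.
  H_1: rank ker ∂_1 − rank ∂_2 = (10 − 4) − 6 = 0, and the invariant factors of ∂_2 are all 1, so H_1 = 0.
  H_2: rank ker ∂_2 − rank ∂_3 = (10 − 6) − 4 = 0, and the invariant factors of ∂_3 are all 1, so H_2 = 0.
  H_3: rank ker ∂_3 − rank ∂_4 = (5 − 4) − 0 = 1, and there is no ∂_4, so H_3 = Z.

As a check, the Euler characteristic is 5 − 10 + 10 − 5 = 0, which agrees with 1 − 0 + 0 − 1 = 0.
(K is a triangulation of the 3-sphere S^3.)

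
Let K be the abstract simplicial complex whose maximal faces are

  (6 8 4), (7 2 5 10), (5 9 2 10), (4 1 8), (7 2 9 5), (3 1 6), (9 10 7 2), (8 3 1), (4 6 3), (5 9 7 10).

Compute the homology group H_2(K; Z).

Order the vertices as 1 < 2 < 3 < 4 < 5 < 6 < 7 < 8 < 9 < 10. Listing each simplex with vertices in this order, K has dimension 3 with simplices:

  0-simplices (10): [1], [2], [3], [4], [5], [6], [7], [8], [9], [10]
  1-simplices (20): [1,3], [1,4], [1,6], [1,8], [2,5], [2,7], [2,9], [2,10], [3,4], [3,6], [3,8], [4,6], [4,8], [5,7], [5,9], [5,10], [6,8], [7,9], [7,10], [9,10]
  2-simplices (15): [1,3,6], [1,3,8], [1,4,8], [2,5,7], [2,5,9], [2,5,10], [2,7,9], [2,7,10], [2,9,10], [3,4,6], [4,6,8], [5,7,9], [5,7,10], [5,9,10], [7,9,10]
  3-simplices (5): [2,5,7,9], [2,5,7,10], [2,5,9,10], [2,7,9,10], [5,7,9,10]

so the chain groups are C_0 ≅ Z^10, C_1 ≅ Z^20, C_2 ≅ Z^15, C_3 ≅ Z^5.

Boundary ∂_1: C_1 → C_0 sends each edge [p,q] (with p < q) to q − p. For instance
  ∂[7,9] = [9] − [7].
The resulting 10×20 matrix has rank 8, and its Smith normal form has invariant factors (1,1,1,1,1,1,1,1).

∂_2: C_2 → C_1 maps a triangle to the signed sum of its edges. For instance
  ∂[1,3,6] = [3,6] − [1,6] + [1,3],
  ∂[2,5,7] = [5,7] − [2,7] + [2,5].
The 20×15 boundary matrix has rank 11 and Smith normal form diag(1,1,1,1,1,1,1,1,1,1,1).

The boundary map ∂_3: C_3 → C_2 sends each 3-simplex σ to the alternating sum Σ_i (−1)^i (σ with its i-th vertex removed). For instance
  ∂[2,5,9,10] = [5,9,10] − [2,9,10] + [2,5,10] − [2,5,9],
  ∂[2,5,7,9] = [5,7,9] − [2,7,9] + [2,5,9] − [2,5,7].
As a 15×5 matrix over Z this has rank 4, with invariant factors (1,1,1,1).

Reading off H_k = ker ∂_k / im ∂_{k+1}:

  H_2: rank ker ∂_2 − rank ∂_3 = (15 − 11) − 4 = 0, and the invariant factors of ∂_3 are all 1, so H_2 = 0.

H_2 ≅ 0.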